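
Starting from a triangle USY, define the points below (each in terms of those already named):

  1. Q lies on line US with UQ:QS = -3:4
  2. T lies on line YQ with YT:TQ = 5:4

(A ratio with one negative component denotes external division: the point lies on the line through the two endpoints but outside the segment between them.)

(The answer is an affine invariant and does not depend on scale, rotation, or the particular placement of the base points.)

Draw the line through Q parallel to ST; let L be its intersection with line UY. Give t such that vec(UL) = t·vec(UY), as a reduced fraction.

Work in coordinates with U = (0, 0), S = (1, 0), Y = (0, 1).
1. Q lies on line US with UQ:QS = -3:4 ⇒ Q = (-3, 0)
2. T lies on line YQ with YT:TQ = 5:4 ⇒ T = (-5/3, 4/9)
through Q parallel to ST: direction (-8/3, 4/9); meets UY at L = (0, -1/2)
L = U + t·(Y−U) with t = -1/2

t = -1/2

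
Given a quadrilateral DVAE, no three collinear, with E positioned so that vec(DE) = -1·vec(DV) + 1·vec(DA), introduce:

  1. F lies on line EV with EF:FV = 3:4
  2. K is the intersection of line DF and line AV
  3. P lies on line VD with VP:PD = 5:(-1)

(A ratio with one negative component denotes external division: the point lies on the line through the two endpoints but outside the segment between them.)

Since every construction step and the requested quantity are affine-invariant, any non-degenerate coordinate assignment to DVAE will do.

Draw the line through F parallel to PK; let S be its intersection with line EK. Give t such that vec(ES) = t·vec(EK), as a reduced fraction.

Assign D = (0, 0), V = (1, 0), A = (0, 1), E = (-1, 1) — the answer is frame-independent, so this choice is without loss of generality.
1. F lies on line EV with EF:FV = 3:4 ⇒ F = (-1/7, 4/7)
2. K is the intersection of line DF and line AV ⇒ K = (-1/3, 4/3)
3. P lies on line VD with VP:PD = 5:(-1) ⇒ P = (-1/4, 0)
through F parallel to PK: direction (-1/12, 4/3); meets EK at S = (-15/77, 108/77)
S = E + t·(K−E) with t = 93/77

t = 93/77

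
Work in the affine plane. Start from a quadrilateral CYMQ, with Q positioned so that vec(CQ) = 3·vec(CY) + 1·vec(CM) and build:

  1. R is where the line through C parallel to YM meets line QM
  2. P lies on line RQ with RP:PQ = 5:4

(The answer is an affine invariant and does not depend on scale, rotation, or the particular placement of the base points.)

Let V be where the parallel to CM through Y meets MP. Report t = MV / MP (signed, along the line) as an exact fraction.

t = 9/11

Choose coordinates C = (0, 0), Y = (1, 0), M = (0, 1), Q = (3, 1).
1. R is where the line through C parallel to YM meets line QM ⇒ R = (-1, 1)
2. P lies on line RQ with RP:PQ = 5:4 ⇒ P = (11/9, 1)
through Y parallel to CM: direction (0, 1); meets MP at V = (1, 1)
V = M + t·(P−M) with t = 9/11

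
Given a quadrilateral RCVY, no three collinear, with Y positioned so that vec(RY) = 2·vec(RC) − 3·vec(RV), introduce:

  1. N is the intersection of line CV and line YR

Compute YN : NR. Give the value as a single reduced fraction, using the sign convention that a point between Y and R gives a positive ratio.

YN:NR = -2

Work in coordinates with R = (0, 0), C = (1, 0), V = (0, 1), Y = (2, -3).
1. N is the intersection of line CV and line YR ⇒ N = (-2, 3)
N = Y + t·(R−Y) with t = 2, so YN:NR = t:(1−t) = 2:-1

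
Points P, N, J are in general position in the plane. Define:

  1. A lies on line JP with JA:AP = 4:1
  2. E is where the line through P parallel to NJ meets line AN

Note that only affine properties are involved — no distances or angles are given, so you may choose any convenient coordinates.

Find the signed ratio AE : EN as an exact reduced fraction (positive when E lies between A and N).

AE:EN = -1/5

Work in coordinates with P = (0, 0), N = (1, 0), J = (0, 1).
1. A lies on line JP with JA:AP = 4:1 ⇒ A = (0, 1/5)
2. E is where the line through P parallel to NJ meets line AN ⇒ E = (-1/4, 1/4)
E = A + t·(N−A) with t = -1/4, so AE:EN = t:(1−t) = -1/4:5/4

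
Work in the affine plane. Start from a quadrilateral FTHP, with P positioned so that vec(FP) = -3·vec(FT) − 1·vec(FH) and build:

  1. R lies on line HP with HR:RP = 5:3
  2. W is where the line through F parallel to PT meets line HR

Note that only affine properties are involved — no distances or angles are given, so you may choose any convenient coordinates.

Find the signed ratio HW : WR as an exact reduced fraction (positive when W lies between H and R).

HW:WR = -32/7

Assign F = (0, 0), T = (1, 0), H = (0, 1), P = (-3, -1) — the answer is frame-independent, so this choice is without loss of generality.
1. R lies on line HP with HR:RP = 5:3 ⇒ R = (-15/8, -1/4)
2. W is where the line through F parallel to PT meets line HR ⇒ W = (-12/5, -3/5)
W = H + t·(R−H) with t = 32/25, so HW:WR = t:(1−t) = 32/25:-7/25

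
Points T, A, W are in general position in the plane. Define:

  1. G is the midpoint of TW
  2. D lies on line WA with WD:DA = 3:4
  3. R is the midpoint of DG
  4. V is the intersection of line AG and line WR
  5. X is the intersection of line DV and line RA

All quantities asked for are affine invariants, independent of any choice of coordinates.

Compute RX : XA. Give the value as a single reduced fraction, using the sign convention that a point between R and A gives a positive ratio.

Assign T = (0, 0), A = (1, 0), W = (0, 1) — the answer is frame-independent, so this choice is without loss of generality.
1. G is the midpoint of TW ⇒ G = (0, 1/2)
2. D lies on line WA with WD:DA = 3:4 ⇒ D = (3/7, 4/7)
3. R is the midpoint of DG ⇒ R = (3/14, 15/28)
4. V is the intersection of line AG and line WR ⇒ V = (3/10, 7/20)
5. X is the intersection of line DV and line RA ⇒ X = (6/17, 15/34)
X = R + t·(A−R) with t = 3/17, so RX:XA = t:(1−t) = 3/17:14/17

RX:XA = 3/14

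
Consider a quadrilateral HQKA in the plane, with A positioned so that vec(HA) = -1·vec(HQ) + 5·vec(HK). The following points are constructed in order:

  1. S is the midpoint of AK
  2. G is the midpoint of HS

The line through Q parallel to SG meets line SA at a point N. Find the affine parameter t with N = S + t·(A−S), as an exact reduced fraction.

t = -6

Work in coordinates with H = (0, 0), Q = (1, 0), K = (0, 1), A = (-1, 5).
1. S is the midpoint of AK ⇒ S = (-1/2, 3)
2. G is the midpoint of HS ⇒ G = (-1/4, 3/2)
through Q parallel to SG: direction (1/4, -3/2); meets SA at N = (5/2, -9)
N = S + t·(A−S) with t = -6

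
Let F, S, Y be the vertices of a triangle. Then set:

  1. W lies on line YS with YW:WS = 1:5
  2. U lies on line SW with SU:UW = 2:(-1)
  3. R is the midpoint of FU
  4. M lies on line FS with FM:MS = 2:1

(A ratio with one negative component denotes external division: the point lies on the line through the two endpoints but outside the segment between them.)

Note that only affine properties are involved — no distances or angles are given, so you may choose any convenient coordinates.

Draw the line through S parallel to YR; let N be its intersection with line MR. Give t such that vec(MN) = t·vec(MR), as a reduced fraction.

Assign F = (0, 0), S = (1, 0), Y = (0, 1) — the answer is frame-independent, so this choice is without loss of generality.
1. W lies on line YS with YW:WS = 1:5 ⇒ W = (1/6, 5/6)
2. U lies on line SW with SU:UW = 2:(-1) ⇒ U = (-2/3, 5/3)
3. R is the midpoint of FU ⇒ R = (-1/3, 5/6)
4. M lies on line FS with FM:MS = 2:1 ⇒ M = (2/3, 0)
through S parallel to YR: direction (-1/3, -1/6); meets MR at N = (19/24, -5/48)
N = M + t·(R−M) with t = -1/8

t = -1/8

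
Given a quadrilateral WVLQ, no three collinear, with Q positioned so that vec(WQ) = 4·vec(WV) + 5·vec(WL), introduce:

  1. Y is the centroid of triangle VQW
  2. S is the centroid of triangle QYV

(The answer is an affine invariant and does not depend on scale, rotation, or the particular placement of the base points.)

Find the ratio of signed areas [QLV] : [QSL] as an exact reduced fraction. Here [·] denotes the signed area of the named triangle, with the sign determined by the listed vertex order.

[QLV]:[QSL] = -2

Set W = (0, 0), V = (1, 0), L = (0, 1), Q = (4, 5); any affine frame gives the same invariant.
1. Y is the centroid of triangle VQW ⇒ Y = (5/3, 5/3)
2. S is the centroid of triangle QYV ⇒ S = (20/9, 20/9)
2·[QLV] = 8, 2·[QSL] = -4
[QLV]:[QSL] = 8:-4 = -2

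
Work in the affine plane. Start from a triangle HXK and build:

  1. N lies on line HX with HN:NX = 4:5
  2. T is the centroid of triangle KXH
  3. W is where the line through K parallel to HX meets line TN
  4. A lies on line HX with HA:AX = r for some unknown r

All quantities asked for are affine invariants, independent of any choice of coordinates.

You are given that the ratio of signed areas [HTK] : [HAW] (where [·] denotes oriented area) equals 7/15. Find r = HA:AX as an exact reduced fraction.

r = 5/2

Choose coordinates H = (0, 0), X = (1, 0), K = (0, 1).
1. N lies on line HX with HN:NX = 4:5 ⇒ N = (4/9, 0)
2. T is the centroid of triangle KXH ⇒ T = (1/3, 1/3)
3. W is where the line through K parallel to HX meets line TN ⇒ W = (1/9, 1)
4. With HA:AX = r, write λ = r/(r+1) so A = H + λ·(X−H); A is affine-linear in λ
Every point depending on A is an affine combination of A and λ-independent points, so each such coordinate is linear in λ; the λ² term in each signed area is a multiple of (X−H)×(X−H) = 0, so 2·[HTK] and 2·[HAW] are each linear in λ. Evaluating at λ=0 and λ=1:
  2·[HTK] = 1/3,   2·[HAW] = λ
So [HTK]:[HAW] = (1/3) / (λ). Setting this equal to 7/15:
  1/3 = 7/15·(λ)  ⇒  λ = 5/7
Then r = λ/(1−λ) = (5/7)/(2/7) = 5/2. Check: with r = 5/2, A = (5/7, 0) and [HTK]:[HAW] = 7/15 as required.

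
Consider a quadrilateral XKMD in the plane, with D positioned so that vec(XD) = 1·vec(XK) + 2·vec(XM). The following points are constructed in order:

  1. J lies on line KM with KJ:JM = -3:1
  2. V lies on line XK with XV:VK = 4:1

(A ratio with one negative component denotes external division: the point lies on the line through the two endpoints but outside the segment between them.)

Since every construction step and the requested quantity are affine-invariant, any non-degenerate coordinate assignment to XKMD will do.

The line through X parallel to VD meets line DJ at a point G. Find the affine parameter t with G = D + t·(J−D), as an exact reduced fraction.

Set X = (0, 0), K = (1, 0), M = (0, 1), D = (1, 2); any affine frame gives the same invariant.
1. J lies on line KM with KJ:JM = -3:1 ⇒ J = (-1/2, 3/2)
2. V lies on line XK with XV:VK = 4:1 ⇒ V = (4/5, 0)
through X parallel to VD: direction (1/5, 2); meets DJ at G = (5/29, 50/29)
G = D + t·(J−D) with t = 16/29

t = 16/29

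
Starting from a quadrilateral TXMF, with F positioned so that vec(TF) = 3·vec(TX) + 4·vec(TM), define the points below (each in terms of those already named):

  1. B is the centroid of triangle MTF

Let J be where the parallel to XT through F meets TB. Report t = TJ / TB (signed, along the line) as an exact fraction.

t = 12/5

Choose coordinates T = (0, 0), X = (1, 0), M = (0, 1), F = (3, 4).
1. B is the centroid of triangle MTF ⇒ B = (1, 5/3)
through F parallel to XT: direction (-1, 0); meets TB at J = (12/5, 4)
J = T + t·(B−T) with t = 12/5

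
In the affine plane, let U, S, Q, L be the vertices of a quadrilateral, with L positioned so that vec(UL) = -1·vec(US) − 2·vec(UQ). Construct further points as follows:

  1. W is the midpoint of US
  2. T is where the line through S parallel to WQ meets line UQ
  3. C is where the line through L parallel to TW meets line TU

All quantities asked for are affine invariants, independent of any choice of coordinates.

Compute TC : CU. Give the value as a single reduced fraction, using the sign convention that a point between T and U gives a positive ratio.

TC:CU = -4/3

Assign U = (0, 0), S = (1, 0), Q = (0, 1), L = (-1, -2) — the answer is frame-independent, so this choice is without loss of generality.
1. W is the midpoint of US ⇒ W = (1/2, 0)
2. T is where the line through S parallel to WQ meets line UQ ⇒ T = (0, 2)
3. C is where the line through L parallel to TW meets line TU ⇒ C = (0, -6)
C = T + t·(U−T) with t = 4, so TC:CU = t:(1−t) = 4:-3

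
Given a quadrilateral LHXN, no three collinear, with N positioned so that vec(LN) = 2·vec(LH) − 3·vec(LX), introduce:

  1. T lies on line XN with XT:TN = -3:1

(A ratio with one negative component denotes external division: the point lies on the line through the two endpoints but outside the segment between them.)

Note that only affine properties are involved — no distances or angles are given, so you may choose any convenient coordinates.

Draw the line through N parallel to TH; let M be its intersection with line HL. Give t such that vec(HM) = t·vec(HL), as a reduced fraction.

Assign L = (0, 0), H = (1, 0), X = (0, 1), N = (2, -3) — the answer is frame-independent, so this choice is without loss of generality.
1. T lies on line XN with XT:TN = -3:1 ⇒ T = (3, -5)
through N parallel to TH: direction (-2, 5); meets HL at M = (4/5, 0)
M = H + t·(L−H) with t = 1/5

t = 1/5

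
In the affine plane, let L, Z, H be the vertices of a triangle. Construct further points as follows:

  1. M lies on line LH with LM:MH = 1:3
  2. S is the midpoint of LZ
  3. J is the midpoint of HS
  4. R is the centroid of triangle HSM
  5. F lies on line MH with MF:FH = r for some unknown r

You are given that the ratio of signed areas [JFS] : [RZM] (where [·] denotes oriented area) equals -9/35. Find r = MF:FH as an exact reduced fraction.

Set L = (0, 0), Z = (1, 0), H = (0, 1); any affine frame gives the same invariant.
1. M lies on line LH with LM:MH = 1:3 ⇒ M = (0, 1/4)
2. S is the midpoint of LZ ⇒ S = (1/2, 0)
3. J is the midpoint of HS ⇒ J = (1/4, 1/2)
4. R is the centroid of triangle HSM ⇒ R = (1/6, 5/12)
5. With MF:FH = r, write λ = r/(r+1) so F = M + λ·(H−M); F is affine-linear in λ
Every point depending on F is an affine combination of F and λ-independent points, so each such coordinate is linear in λ; the λ² term in each signed area is a multiple of (H−M)×(H−M) = 0, so 2·[JFS] and 2·[RZM] are each linear in λ. Evaluating at λ=0 and λ=1:
  2·[JFS] = -3/16·λ + 3/16,   2·[RZM] = -5/24
So [JFS]:[RZM] = (-3/16·λ + 3/16) / (-5/24). Setting this equal to -9/35:
  -3/16·λ + 3/16 = -9/35·(-5/24)  ⇒  λ = 5/7
Then r = λ/(1−λ) = (5/7)/(2/7) = 5/2. Check: with r = 5/2, F = (0, 11/14) and [JFS]:[RZM] = -9/35 as required.

r = 5/2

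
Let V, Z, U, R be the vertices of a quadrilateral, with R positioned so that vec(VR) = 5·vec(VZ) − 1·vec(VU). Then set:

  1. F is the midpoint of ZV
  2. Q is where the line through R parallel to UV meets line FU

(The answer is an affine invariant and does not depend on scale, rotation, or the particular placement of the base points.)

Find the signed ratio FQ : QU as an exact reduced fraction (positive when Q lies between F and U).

Set V = (0, 0), Z = (1, 0), U = (0, 1), R = (5, -1); any affine frame gives the same invariant.
1. F is the midpoint of ZV ⇒ F = (1/2, 0)
2. Q is where the line through R parallel to UV meets line FU ⇒ Q = (5, -9)
Q = F + t·(U−F) with t = -9, so FQ:QU = t:(1−t) = -9:10

FQ:QU = -9/10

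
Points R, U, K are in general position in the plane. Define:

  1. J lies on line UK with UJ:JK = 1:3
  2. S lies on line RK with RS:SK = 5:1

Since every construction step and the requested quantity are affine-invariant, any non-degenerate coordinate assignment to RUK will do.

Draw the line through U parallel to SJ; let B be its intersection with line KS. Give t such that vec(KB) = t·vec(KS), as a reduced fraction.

t = 4/3

Work in coordinates with R = (0, 0), U = (1, 0), K = (0, 1).
1. J lies on line UK with UJ:JK = 1:3 ⇒ J = (3/4, 1/4)
2. S lies on line RK with RS:SK = 5:1 ⇒ S = (0, 5/6)
through U parallel to SJ: direction (3/4, -7/12); meets KS at B = (0, 7/9)
B = K + t·(S−K) with t = 4/3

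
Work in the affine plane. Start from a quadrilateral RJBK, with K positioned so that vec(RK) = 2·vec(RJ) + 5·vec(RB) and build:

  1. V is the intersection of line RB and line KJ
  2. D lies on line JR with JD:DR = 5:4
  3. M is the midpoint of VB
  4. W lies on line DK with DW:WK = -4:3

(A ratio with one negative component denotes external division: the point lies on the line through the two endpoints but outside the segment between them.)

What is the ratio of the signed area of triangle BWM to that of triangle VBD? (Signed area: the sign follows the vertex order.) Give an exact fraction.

Choose coordinates R = (0, 0), J = (1, 0), B = (0, 1), K = (2, 5).
1. V is the intersection of line RB and line KJ ⇒ V = (0, -5)
2. D lies on line JR with JD:DR = 5:4 ⇒ D = (4/9, 0)
3. M is the midpoint of VB ⇒ M = (0, -2)
4. W lies on line DK with DW:WK = -4:3 ⇒ W = (20/3, 20)
2·[BWM] = -20, 2·[VBD] = -8/3
[BWM]:[VBD] = -20:-8/3 = 15/2

[BWM]:[VBD] = 15/2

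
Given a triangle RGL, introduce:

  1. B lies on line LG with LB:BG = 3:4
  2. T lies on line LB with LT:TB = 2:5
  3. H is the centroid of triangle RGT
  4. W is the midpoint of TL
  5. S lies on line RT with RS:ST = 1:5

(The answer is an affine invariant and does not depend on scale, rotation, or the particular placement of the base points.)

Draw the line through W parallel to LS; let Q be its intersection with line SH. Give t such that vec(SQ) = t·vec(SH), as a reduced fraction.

Work in coordinates with R = (0, 0), G = (1, 0), L = (0, 1).
1. B lies on line LG with LB:BG = 3:4 ⇒ B = (3/7, 4/7)
2. T lies on line LB with LT:TB = 2:5 ⇒ T = (6/49, 43/49)
3. H is the centroid of triangle RGT ⇒ H = (55/147, 43/147)
4. W is the midpoint of TL ⇒ W = (3/49, 46/49)
5. S lies on line RT with RS:ST = 1:5 ⇒ S = (1/49, 43/294)
through W parallel to LS: direction (1/49, -251/294); meets SH at Q = (1049/13181, 6751/39543)
Q = S + t·(H−S) with t = 45/269

t = 45/269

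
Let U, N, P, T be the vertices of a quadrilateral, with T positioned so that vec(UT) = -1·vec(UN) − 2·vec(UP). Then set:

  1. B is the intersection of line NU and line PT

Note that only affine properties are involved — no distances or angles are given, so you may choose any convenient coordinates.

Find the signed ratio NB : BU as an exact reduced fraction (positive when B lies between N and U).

Work in coordinates with U = (0, 0), N = (1, 0), P = (0, 1), T = (-1, -2).
1. B is the intersection of line NU and line PT ⇒ B = (-1/3, 0)
B = N + t·(U−N) with t = 4/3, so NB:BU = t:(1−t) = 4/3:-1/3

NB:BU = -4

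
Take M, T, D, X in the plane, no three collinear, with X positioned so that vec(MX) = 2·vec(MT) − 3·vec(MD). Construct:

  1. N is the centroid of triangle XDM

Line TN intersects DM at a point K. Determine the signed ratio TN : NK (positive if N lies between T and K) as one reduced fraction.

Set M = (0, 0), T = (1, 0), D = (0, 1), X = (2, -3); any affine frame gives the same invariant.
1. N is the centroid of triangle XDM ⇒ N = (2/3, -2/3)
line TN meets DM at K = (0, -2)
N = T + t·(K−T) with t = 1/3, so TN:NK = 1/3:2/3

TN:NK = 1/2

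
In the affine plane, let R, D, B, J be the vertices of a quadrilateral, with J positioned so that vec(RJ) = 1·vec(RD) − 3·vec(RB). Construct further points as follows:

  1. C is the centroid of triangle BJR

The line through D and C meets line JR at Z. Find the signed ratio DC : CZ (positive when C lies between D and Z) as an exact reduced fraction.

Assign R = (0, 0), D = (1, 0), B = (0, 1), J = (1, -3) — the answer is frame-independent, so this choice is without loss of generality.
1. C is the centroid of triangle BJR ⇒ C = (1/3, -2/3)
line DC meets JR at Z = (1/4, -3/4)
C = D + t·(Z−D) with t = 8/9, so DC:CZ = 8/9:1/9

DC:CZ = 8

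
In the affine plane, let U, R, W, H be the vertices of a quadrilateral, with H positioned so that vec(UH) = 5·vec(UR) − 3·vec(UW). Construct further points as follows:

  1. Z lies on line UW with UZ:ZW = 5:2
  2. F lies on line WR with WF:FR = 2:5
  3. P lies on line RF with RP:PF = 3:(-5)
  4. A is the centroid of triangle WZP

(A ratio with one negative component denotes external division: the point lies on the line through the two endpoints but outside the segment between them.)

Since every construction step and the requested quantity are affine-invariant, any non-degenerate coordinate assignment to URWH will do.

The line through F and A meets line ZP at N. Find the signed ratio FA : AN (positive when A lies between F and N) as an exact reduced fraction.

FA:AN = 46/29

Choose coordinates U = (0, 0), R = (1, 0), W = (0, 1), H = (5, -3).
1. Z lies on line UW with UZ:ZW = 5:2 ⇒ Z = (0, 5/7)
2. F lies on line WR with WF:FR = 2:5 ⇒ F = (2/7, 5/7)
3. P lies on line RF with RP:PF = 3:(-5) ⇒ P = (29/14, -15/14)
4. A is the centroid of triangle WZP ⇒ A = (29/42, 3/14)
line FA meets ZP at N = (87/92, -65/644)
A = F + t·(N−F) with t = 46/75, so FA:AN = 46/75:29/75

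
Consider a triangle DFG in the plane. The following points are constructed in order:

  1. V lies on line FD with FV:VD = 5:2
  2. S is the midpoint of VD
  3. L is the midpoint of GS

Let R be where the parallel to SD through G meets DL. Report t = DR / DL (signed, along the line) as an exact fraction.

t = 2

Work in coordinates with D = (0, 0), F = (1, 0), G = (0, 1).
1. V lies on line FD with FV:VD = 5:2 ⇒ V = (2/7, 0)
2. S is the midpoint of VD ⇒ S = (1/7, 0)
3. L is the midpoint of GS ⇒ L = (1/14, 1/2)
through G parallel to SD: direction (-1/7, 0); meets DL at R = (1/7, 1)
R = D + t·(L−D) with t = 2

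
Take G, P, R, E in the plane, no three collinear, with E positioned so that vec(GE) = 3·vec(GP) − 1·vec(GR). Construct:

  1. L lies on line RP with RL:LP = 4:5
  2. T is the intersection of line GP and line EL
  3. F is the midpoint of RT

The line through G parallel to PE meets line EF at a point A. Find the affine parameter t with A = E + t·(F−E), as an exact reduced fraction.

t = -28/19

Set G = (0, 0), P = (1, 0), R = (0, 1), E = (3, -1); any affine frame gives the same invariant.
1. L lies on line RP with RL:LP = 4:5 ⇒ L = (4/9, 5/9)
2. T is the intersection of line GP and line EL ⇒ T = (19/14, 0)
3. F is the midpoint of RT ⇒ F = (19/28, 1/2)
through G parallel to PE: direction (2, -1); meets EF at A = (122/19, -61/19)
A = E + t·(F−E) with t = -28/19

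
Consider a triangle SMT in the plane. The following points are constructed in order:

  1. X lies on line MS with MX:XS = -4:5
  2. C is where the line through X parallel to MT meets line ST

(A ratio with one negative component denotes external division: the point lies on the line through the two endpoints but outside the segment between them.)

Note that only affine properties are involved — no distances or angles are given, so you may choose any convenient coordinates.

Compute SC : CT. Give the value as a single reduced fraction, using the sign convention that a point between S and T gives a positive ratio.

Assign S = (0, 0), M = (1, 0), T = (0, 1) — the answer is frame-independent, so this choice is without loss of generality.
1. X lies on line MS with MX:XS = -4:5 ⇒ X = (5, 0)
2. C is where the line through X parallel to MT meets line ST ⇒ C = (0, 5)
C = S + t·(T−S) with t = 5, so SC:CT = t:(1−t) = 5:-4

SC:CT = -5/4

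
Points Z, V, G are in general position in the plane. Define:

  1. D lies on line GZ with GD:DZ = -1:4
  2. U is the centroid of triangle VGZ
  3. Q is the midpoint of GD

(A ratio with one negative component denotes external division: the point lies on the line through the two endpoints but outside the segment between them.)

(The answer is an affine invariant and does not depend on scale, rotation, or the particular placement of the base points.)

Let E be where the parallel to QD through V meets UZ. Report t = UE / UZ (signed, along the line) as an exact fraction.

Work in coordinates with Z = (0, 0), V = (1, 0), G = (0, 1).
1. D lies on line GZ with GD:DZ = -1:4 ⇒ D = (0, 4/3)
2. U is the centroid of triangle VGZ ⇒ U = (1/3, 1/3)
3. Q is the midpoint of GD ⇒ Q = (0, 7/6)
through V parallel to QD: direction (0, 1/6); meets UZ at E = (1, 1)
E = U + t·(Z−U) with t = -2

t = -2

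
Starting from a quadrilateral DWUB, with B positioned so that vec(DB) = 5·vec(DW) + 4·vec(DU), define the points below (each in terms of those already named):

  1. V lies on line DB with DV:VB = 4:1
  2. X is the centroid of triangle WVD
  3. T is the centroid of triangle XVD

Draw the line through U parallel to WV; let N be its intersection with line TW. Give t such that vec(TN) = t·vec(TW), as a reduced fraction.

Work in coordinates with D = (0, 0), W = (1, 0), U = (0, 1), B = (5, 4).
1. V lies on line DB with DV:VB = 4:1 ⇒ V = (4, 16/5)
2. X is the centroid of triangle WVD ⇒ X = (5/3, 16/15)
3. T is the centroid of triangle XVD ⇒ T = (17/9, 64/45)
through U parallel to WV: direction (3, 16/5); meets TW at N = (39/8, 31/5)
N = T + t·(W−T) with t = -215/64

t = -215/64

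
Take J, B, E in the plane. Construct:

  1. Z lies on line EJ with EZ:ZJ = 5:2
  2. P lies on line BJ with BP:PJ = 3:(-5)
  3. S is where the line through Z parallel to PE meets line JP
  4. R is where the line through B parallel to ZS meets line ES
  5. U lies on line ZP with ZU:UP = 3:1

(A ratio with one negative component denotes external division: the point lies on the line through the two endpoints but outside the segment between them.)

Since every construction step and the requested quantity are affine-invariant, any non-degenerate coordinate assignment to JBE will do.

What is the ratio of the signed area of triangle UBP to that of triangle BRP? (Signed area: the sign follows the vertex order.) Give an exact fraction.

[UBP]:[BRP] = -25/56

Choose coordinates J = (0, 0), B = (1, 0), E = (0, 1).
1. Z lies on line EJ with EZ:ZJ = 5:2 ⇒ Z = (0, 2/7)
2. P lies on line BJ with BP:PJ = 3:(-5) ⇒ P = (5/2, 0)
3. S is where the line through Z parallel to PE meets line JP ⇒ S = (5/7, 0)
4. R is where the line through B parallel to ZS meets line ES ⇒ R = (3/5, 4/25)
5. U lies on line ZP with ZU:UP = 3:1 ⇒ U = (15/8, 1/14)
2·[UBP] = 3/28, 2·[BRP] = -6/25
[UBP]:[BRP] = 3/28:-6/25 = -25/56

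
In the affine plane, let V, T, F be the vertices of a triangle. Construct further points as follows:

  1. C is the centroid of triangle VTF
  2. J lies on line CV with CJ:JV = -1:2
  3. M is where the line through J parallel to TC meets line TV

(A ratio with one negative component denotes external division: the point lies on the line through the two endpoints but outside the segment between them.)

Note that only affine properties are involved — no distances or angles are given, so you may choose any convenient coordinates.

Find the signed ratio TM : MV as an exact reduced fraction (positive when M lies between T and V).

TM:MV = -1/2

Work in coordinates with V = (0, 0), T = (1, 0), F = (0, 1).
1. C is the centroid of triangle VTF ⇒ C = (1/3, 1/3)
2. J lies on line CV with CJ:JV = -1:2 ⇒ J = (2/3, 2/3)
3. M is where the line through J parallel to TC meets line TV ⇒ M = (2, 0)
M = T + t·(V−T) with t = -1, so TM:MV = t:(1−t) = -1:2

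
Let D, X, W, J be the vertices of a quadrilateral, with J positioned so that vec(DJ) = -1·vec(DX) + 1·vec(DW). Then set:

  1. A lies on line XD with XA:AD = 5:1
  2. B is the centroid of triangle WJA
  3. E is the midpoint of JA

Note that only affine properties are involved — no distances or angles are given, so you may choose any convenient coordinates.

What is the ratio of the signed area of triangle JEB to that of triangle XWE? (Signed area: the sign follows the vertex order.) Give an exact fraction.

Work in coordinates with D = (0, 0), X = (1, 0), W = (0, 1), J = (-1, 1).
1. A lies on line XD with XA:AD = 5:1 ⇒ A = (1/6, 0)
2. B is the centroid of triangle WJA ⇒ B = (-5/18, 2/3)
3. E is the midpoint of JA ⇒ E = (-5/12, 1/2)
2·[JEB] = 1/6, 2·[XWE] = 11/12
[JEB]:[XWE] = 1/6:11/12 = 2/11

[JEB]:[XWE] = 2/11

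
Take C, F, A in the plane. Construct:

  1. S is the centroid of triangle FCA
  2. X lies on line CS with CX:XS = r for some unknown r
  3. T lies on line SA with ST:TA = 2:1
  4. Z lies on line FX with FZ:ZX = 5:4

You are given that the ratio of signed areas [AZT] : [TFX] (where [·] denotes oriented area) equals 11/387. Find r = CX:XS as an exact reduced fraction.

Set C = (0, 0), F = (1, 0), A = (0, 1); any affine frame gives the same invariant.
1. S is the centroid of triangle FCA ⇒ S = (1/3, 1/3)
2. With CX:XS = r, write λ = r/(r+1) so X = C + λ·(S−C); X is affine-linear in λ
3. T lies on line SA with ST:TA = 2:1 ⇒ T = (1/9, 7/9)
4. Z lies on line FX with FZ:ZX = 5:4 ⇒ Z is an affine combination of earlier points and hence also affine-linear in λ
Every point depending on X is an affine combination of X and λ-independent points, so each such coordinate is linear in λ; the λ² term in each signed area is a multiple of (S−C)×(S−C) = 0, so 2·[AZT] and 2·[TFX] are each linear in λ. Evaluating at λ=0 and λ=1:
  2·[AZT] = -5/81·λ + 1/81,   2·[TFX] = 5/9·λ − 7/9
So [AZT]:[TFX] = (-5/81·λ + 1/81) / (5/9·λ − 7/9). Setting this equal to 11/387:
  -5/81·λ + 1/81 = 11/387·(5/9·λ − 7/9)  ⇒  λ = 4/9
Then r = λ/(1−λ) = (4/9)/(5/9) = 4/5. Check: with r = 4/5, X = (4/27, 4/27) and [AZT]:[TFX] = 11/387 as required.

r = 4/5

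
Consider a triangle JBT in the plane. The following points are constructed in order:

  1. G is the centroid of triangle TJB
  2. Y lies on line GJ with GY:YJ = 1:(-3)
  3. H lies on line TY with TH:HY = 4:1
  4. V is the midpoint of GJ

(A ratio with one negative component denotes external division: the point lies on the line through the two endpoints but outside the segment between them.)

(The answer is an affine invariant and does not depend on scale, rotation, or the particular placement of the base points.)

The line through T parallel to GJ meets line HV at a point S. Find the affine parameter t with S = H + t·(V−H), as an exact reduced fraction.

t = -4

Work in coordinates with J = (0, 0), B = (1, 0), T = (0, 1).
1. G is the centroid of triangle TJB ⇒ G = (1/3, 1/3)
2. Y lies on line GJ with GY:YJ = 1:(-3) ⇒ Y = (1/2, 1/2)
3. H lies on line TY with TH:HY = 4:1 ⇒ H = (2/5, 3/5)
4. V is the midpoint of GJ ⇒ V = (1/6, 1/6)
through T parallel to GJ: direction (-1/3, -1/3); meets HV at S = (4/3, 7/3)
S = H + t·(V−H) with t = -4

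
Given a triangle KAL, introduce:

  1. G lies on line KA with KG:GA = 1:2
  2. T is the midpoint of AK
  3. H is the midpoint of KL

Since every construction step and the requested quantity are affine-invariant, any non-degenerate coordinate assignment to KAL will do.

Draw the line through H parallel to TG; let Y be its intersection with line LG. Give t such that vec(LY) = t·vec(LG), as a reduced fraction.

t = 1/2

Assign K = (0, 0), A = (1, 0), L = (0, 1) — the answer is frame-independent, so this choice is without loss of generality.
1. G lies on line KA with KG:GA = 1:2 ⇒ G = (1/3, 0)
2. T is the midpoint of AK ⇒ T = (1/2, 0)
3. H is the midpoint of KL ⇒ H = (0, 1/2)
through H parallel to TG: direction (-1/6, 0); meets LG at Y = (1/6, 1/2)
Y = L + t·(G−L) with t = 1/2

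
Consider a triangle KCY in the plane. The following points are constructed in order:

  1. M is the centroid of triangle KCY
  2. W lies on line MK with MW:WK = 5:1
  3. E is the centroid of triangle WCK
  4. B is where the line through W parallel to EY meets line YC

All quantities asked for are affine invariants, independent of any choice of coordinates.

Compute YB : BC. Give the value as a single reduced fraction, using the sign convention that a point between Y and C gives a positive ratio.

Choose coordinates K = (0, 0), C = (1, 0), Y = (0, 1).
1. M is the centroid of triangle KCY ⇒ M = (1/3, 1/3)
2. W lies on line MK with MW:WK = 5:1 ⇒ W = (1/18, 1/18)
3. E is the centroid of triangle WCK ⇒ E = (19/54, 1/54)
4. B is where the line through W parallel to EY meets line YC ⇒ B = (-15/34, 49/34)
B = Y + t·(C−Y) with t = -15/34, so YB:BC = t:(1−t) = -15/34:49/34

YB:BC = -15/49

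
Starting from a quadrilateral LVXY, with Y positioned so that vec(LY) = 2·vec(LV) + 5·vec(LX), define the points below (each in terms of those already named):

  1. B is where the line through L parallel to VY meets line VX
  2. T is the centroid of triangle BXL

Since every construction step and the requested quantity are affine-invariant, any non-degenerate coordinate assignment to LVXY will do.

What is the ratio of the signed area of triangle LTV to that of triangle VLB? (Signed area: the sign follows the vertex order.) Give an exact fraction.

[LTV]:[VLB] = 11/15

Choose coordinates L = (0, 0), V = (1, 0), X = (0, 1), Y = (2, 5).
1. B is where the line through L parallel to VY meets line VX ⇒ B = (1/6, 5/6)
2. T is the centroid of triangle BXL ⇒ T = (1/18, 11/18)
2·[LTV] = -11/18, 2·[VLB] = -5/6
[LTV]:[VLB] = -11/18:-5/6 = 11/15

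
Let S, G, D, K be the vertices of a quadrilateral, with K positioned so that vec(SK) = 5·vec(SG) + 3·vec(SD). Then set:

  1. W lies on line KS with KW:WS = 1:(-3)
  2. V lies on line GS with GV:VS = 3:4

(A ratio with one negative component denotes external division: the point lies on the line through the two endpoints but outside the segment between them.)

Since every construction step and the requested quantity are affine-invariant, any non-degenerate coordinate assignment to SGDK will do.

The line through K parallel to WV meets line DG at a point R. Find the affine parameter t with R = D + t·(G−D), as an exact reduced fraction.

t = 121/160

Work in coordinates with S = (0, 0), G = (1, 0), D = (0, 1), K = (5, 3).
1. W lies on line KS with KW:WS = 1:(-3) ⇒ W = (15/2, 9/2)
2. V lies on line GS with GV:VS = 3:4 ⇒ V = (4/7, 0)
through K parallel to WV: direction (-97/14, -9/2); meets DG at R = (121/160, 39/160)
R = D + t·(G−D) with t = 121/160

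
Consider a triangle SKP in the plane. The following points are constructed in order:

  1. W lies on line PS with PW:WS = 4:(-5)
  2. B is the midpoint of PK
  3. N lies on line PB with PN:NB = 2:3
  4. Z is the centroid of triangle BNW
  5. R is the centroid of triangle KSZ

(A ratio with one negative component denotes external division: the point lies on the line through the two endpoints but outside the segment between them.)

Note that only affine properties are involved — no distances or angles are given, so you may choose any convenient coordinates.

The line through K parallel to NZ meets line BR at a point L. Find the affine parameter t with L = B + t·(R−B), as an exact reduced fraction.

t = -60/11

Assign S = (0, 0), K = (1, 0), P = (0, 1) — the answer is frame-independent, so this choice is without loss of generality.
1. W lies on line PS with PW:WS = 4:(-5) ⇒ W = (0, 5)
2. B is the midpoint of PK ⇒ B = (1/2, 1/2)
3. N lies on line PB with PN:NB = 2:3 ⇒ N = (1/5, 4/5)
4. Z is the centroid of triangle BNW ⇒ Z = (7/30, 21/10)
5. R is the centroid of triangle KSZ ⇒ R = (37/90, 7/10)
through K parallel to NZ: direction (1/30, 13/10); meets BR at L = (65/66, -13/22)
L = B + t·(R−B) with t = -60/11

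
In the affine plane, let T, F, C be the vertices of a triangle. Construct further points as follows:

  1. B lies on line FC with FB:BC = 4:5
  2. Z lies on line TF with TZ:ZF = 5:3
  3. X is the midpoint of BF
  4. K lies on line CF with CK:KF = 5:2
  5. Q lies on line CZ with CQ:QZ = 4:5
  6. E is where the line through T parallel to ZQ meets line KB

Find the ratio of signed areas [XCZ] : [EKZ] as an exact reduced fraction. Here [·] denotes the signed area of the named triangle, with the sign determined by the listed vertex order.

Work in coordinates with T = (0, 0), F = (1, 0), C = (0, 1).
1. B lies on line FC with FB:BC = 4:5 ⇒ B = (5/9, 4/9)
2. Z lies on line TF with TZ:ZF = 5:3 ⇒ Z = (5/8, 0)
3. X is the midpoint of BF ⇒ X = (7/9, 2/9)
4. K lies on line CF with CK:KF = 5:2 ⇒ K = (5/7, 2/7)
5. Q lies on line CZ with CQ:QZ = 4:5 ⇒ Q = (5/18, 5/9)
6. E is where the line through T parallel to ZQ meets line KB ⇒ E = (-5/3, 8/3)
2·[XCZ] = 7/24, 2·[EKZ] = -25/28
[XCZ]:[EKZ] = 7/24:-25/28 = -49/150

[XCZ]:[EKZ] = -49/150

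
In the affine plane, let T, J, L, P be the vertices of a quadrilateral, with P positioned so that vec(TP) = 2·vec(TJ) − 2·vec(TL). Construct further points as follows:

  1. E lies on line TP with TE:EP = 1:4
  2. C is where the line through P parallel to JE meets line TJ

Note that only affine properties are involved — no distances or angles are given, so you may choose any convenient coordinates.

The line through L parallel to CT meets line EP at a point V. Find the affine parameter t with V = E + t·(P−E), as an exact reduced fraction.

Assign T = (0, 0), J = (1, 0), L = (0, 1), P = (2, -2) — the answer is frame-independent, so this choice is without loss of generality.
1. E lies on line TP with TE:EP = 1:4 ⇒ E = (2/5, -2/5)
2. C is where the line through P parallel to JE meets line TJ ⇒ C = (5, 0)
through L parallel to CT: direction (-5, 0); meets EP at V = (-1, 1)
V = E + t·(P−E) with t = -7/8

t = -7/8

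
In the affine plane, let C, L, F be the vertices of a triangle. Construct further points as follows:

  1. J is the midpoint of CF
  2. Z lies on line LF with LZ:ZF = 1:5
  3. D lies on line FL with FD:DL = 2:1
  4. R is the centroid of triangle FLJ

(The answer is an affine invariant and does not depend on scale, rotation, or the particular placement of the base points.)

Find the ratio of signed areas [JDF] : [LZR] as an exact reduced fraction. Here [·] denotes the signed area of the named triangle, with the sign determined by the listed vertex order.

Assign C = (0, 0), L = (1, 0), F = (0, 1) — the answer is frame-independent, so this choice is without loss of generality.
1. J is the midpoint of CF ⇒ J = (0, 1/2)
2. Z lies on line LF with LZ:ZF = 1:5 ⇒ Z = (5/6, 1/6)
3. D lies on line FL with FD:DL = 2:1 ⇒ D = (2/3, 1/3)
4. R is the centroid of triangle FLJ ⇒ R = (1/3, 1/2)
2·[JDF] = 1/3, 2·[LZR] = 1/36
[JDF]:[LZR] = 1/3:1/36 = 12

[JDF]:[LZR] = 12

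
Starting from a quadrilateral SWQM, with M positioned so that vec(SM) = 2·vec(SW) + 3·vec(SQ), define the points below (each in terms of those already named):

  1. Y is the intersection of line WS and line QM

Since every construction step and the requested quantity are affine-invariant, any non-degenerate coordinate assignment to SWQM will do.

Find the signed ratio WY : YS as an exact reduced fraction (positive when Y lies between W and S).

WY:YS = -2

Assign S = (0, 0), W = (1, 0), Q = (0, 1), M = (2, 3) — the answer is frame-independent, so this choice is without loss of generality.
1. Y is the intersection of line WS and line QM ⇒ Y = (-1, 0)
Y = W + t·(S−W) with t = 2, so WY:YS = t:(1−t) = 2:-1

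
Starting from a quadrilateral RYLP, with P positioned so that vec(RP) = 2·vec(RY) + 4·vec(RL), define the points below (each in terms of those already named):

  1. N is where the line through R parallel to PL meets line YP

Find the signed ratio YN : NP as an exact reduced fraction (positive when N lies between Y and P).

YN:NP = 3/2

Set R = (0, 0), Y = (1, 0), L = (0, 1), P = (2, 4); any affine frame gives the same invariant.
1. N is where the line through R parallel to PL meets line YP ⇒ N = (8/5, 12/5)
N = Y + t·(P−Y) with t = 3/5, so YN:NP = t:(1−t) = 3/5:2/5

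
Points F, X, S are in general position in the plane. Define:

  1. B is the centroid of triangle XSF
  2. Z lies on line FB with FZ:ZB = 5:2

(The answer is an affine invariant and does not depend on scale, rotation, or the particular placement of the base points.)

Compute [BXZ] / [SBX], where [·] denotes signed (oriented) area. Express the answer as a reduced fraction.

Assign F = (0, 0), X = (1, 0), S = (0, 1) — the answer is frame-independent, so this choice is without loss of generality.
1. B is the centroid of triangle XSF ⇒ B = (1/3, 1/3)
2. Z lies on line FB with FZ:ZB = 5:2 ⇒ Z = (5/21, 5/21)
2·[BXZ] = -2/21, 2·[SBX] = 1/3
[BXZ]:[SBX] = -2/21:1/3 = -2/7

[BXZ]:[SBX] = -2/7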